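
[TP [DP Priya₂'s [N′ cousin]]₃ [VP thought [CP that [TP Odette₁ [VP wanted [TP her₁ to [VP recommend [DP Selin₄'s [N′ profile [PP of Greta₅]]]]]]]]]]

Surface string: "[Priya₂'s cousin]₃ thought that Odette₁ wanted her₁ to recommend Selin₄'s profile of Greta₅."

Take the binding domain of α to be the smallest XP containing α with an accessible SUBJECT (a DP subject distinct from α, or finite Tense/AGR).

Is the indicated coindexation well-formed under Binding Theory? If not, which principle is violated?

Principle B

The two coindexed NPs are *Odette₁* and *her₁*.
*her₁* is a pronoun. Its binding domain is the embedded TP, whose subject is Odette₁.
*Odette₁* c-commands it within that domain and carries the same index.
The pronoun is locally bound → Principle B violation.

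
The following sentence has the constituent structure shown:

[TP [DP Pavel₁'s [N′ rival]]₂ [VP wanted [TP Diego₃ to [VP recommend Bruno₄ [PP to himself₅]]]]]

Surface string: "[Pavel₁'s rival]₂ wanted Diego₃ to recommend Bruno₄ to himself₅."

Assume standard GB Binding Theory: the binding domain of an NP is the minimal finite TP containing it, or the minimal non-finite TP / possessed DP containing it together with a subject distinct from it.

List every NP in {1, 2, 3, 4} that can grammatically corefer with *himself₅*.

*himself* is an anaphor, so Principle A applies: it must be bound in its binding domain.
Binding domain of *himself₅*: the embedded TP, whose subject is Diego₃.
*Pavel₁* does not c-command the anaphor → cannot bind it.
*[Pavel₁'s rival]₂* c-commands the anaphor but is outside its binding domain → cannot satisfy Principle A.
*Diego₃* c-commands the anaphor within its binding domain → licit binder.
*Bruno₄* c-commands the anaphor within its binding domain → licit binder.

{3, 4}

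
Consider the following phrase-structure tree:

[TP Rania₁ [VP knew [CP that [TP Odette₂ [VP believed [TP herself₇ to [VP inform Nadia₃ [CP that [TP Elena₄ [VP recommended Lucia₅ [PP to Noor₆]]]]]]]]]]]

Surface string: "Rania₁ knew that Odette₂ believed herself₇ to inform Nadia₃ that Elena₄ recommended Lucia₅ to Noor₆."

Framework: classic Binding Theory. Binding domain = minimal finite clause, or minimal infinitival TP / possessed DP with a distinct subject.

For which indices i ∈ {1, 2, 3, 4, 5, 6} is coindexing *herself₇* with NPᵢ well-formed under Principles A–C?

*herself* is an anaphor, so Principle A applies: it must be bound in its binding domain.
Binding domain of *herself₇*: the embedded TP, whose subject is Odette₂.
*Rania₁* c-commands the anaphor but is outside its binding domain → cannot satisfy Principle A.
*Odette₂* c-commands the anaphor within its binding domain → licit binder.
*Nadia₃* does not c-command the anaphor → cannot bind it.
*Elena₄* does not c-command the anaphor → cannot bind it.
*Lucia₅* does not c-command the anaphor → cannot bind it.
*Noor₆* does not c-command the anaphor → cannot bind it.

{2}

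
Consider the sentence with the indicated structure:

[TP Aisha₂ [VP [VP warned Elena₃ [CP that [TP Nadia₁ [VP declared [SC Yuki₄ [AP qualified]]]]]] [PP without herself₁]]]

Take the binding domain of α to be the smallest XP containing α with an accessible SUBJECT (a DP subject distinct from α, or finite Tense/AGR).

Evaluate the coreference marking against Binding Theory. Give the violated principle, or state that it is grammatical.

Principle A

The two coindexed NPs are *Nadia₁* and *herself₁*.
*herself₁* is an anaphor. Principle A requires it to be bound within its binding domain — the matrix TP, whose subject is Aisha₂.
Within that domain it is c-commanded by *Aisha₂*, which does not share its index.
*Nadia₁* does not c-command the anaphor at all.
The anaphor is unbound in its domain → Principle A violation.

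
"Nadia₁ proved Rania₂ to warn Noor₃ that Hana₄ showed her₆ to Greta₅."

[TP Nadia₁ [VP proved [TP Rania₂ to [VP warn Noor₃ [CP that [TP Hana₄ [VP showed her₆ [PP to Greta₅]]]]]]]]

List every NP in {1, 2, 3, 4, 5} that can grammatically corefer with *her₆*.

{1, 2, 3}

*her* is a pronoun, so Principle B applies: it must be free in its binding domain.
Binding domain of *her₆*: the embedded TP, whose subject is Hana₄.
*Nadia₁* c-commands the pronoun but from outside its binding domain, and is not c-commanded by it → coindexation permitted.
*Rania₂* c-commands the pronoun but from outside its binding domain, and is not c-commanded by it → coindexation permitted.
*Noor₃* c-commands the pronoun but from outside its binding domain, and is not c-commanded by it → coindexation permitted.
*Hana₄* c-commands the pronoun within its binding domain → coindexation would violate Principle B.
*Greta₅*: the pronoun c-commands this R-expression → coindexation would violate Principle C on *Greta₅*.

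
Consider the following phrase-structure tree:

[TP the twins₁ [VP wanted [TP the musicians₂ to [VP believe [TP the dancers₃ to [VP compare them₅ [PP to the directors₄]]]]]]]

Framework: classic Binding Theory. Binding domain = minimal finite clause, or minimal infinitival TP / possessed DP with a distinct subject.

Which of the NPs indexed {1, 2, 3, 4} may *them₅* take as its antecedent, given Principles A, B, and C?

{1, 2}

*them* is a pronoun, so Principle B applies: it must be free in its binding domain.
Binding domain of *them₅*: the embedded TP, whose subject is the dancers₃.
*the twins₁* c-commands the pronoun but from outside its binding domain, and is not c-commanded by it → coindexation permitted.
*the musicians₂* c-commands the pronoun but from outside its binding domain, and is not c-commanded by it → coindexation permitted.
*the dancers₃* c-commands the pronoun within its binding domain → coindexation would violate Principle B.
*the directors₄*: the pronoun c-commands this R-expression → coindexation would violate Principle C on *the directors₄*.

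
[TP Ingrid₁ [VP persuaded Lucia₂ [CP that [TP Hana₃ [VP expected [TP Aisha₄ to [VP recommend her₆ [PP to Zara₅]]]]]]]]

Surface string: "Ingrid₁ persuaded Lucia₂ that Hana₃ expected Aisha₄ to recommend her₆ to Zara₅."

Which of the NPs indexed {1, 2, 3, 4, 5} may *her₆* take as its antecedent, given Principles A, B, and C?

{1, 2, 3}

*her* is a pronoun, so Principle B applies: it must be free in its binding domain.
Binding domain of *her₆*: the embedded TP, whose subject is Aisha₄.
*Ingrid₁* c-commands the pronoun but from outside its binding domain, and is not c-commanded by it → coindexation permitted.
*Lucia₂* c-commands the pronoun but from outside its binding domain, and is not c-commanded by it → coindexation permitted.
*Hana₃* c-commands the pronoun but from outside its binding domain, and is not c-commanded by it → coindexation permitted.
*Aisha₄* c-commands the pronoun within its binding domain → coindexation would violate Principle B.
*Zara₅*: the pronoun c-commands this R-expression → coindexation would violate Principle C on *Zara₅*.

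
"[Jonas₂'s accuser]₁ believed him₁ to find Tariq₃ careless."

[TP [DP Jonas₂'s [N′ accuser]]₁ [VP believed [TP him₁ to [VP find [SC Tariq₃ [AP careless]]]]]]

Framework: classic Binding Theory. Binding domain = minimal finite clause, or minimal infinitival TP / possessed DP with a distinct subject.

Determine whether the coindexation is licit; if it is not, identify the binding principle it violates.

Principle B

The two coindexed NPs are *[Jonas₂'s accuser]₁* and *him₁*.
*him₁* is a pronoun. Its binding domain is the matrix TP, whose subject is [Jonas₂'s accuser]₁.
*[Jonas₂'s accuser]₁* c-commands it within that domain and carries the same index.
The pronoun is locally bound → Principle B violation.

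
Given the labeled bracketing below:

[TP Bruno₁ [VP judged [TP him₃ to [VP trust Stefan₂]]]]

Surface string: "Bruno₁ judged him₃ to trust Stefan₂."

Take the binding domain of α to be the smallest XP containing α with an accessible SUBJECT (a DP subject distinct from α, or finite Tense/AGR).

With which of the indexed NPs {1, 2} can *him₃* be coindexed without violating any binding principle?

none

*him* is a pronoun, so Principle B applies: it must be free in its binding domain.
Binding domain of *him₃*: the matrix TP, whose subject is Bruno₁.
*Bruno₁* c-commands the pronoun within its binding domain → coindexation would violate Principle B.
*Stefan₂*: the pronoun c-commands this R-expression → coindexation would violate Principle C on *Stefan₂*.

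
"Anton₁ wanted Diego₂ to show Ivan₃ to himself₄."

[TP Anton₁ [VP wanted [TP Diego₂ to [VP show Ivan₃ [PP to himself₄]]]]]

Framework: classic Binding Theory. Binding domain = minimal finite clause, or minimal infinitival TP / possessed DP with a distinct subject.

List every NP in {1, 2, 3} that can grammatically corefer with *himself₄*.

*himself* is an anaphor, so Principle A applies: it must be bound in its binding domain.
Binding domain of *himself₄*: the embedded TP, whose subject is Diego₂.
*Anton₁* c-commands the anaphor but is outside its binding domain → cannot satisfy Principle A.
*Diego₂* c-commands the anaphor within its binding domain → licit binder.
*Ivan₃* c-commands the anaphor within its binding domain → licit binder.

{2, 3}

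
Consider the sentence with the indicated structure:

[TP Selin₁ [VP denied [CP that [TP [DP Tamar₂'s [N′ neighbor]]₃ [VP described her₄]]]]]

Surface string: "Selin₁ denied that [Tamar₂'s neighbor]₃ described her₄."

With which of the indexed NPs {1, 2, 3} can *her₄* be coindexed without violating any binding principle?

{1, 2}

*her* is a pronoun, so Principle B applies: it must be free in its binding domain.
Binding domain of *her₄*: the embedded TP, whose subject is [Tamar₂'s neighbor]₃.
*Selin₁* c-commands the pronoun but from outside its binding domain, and is not c-commanded by it → coindexation permitted.
*Tamar₂* and the pronoun do not c-command one another → neither Principle B nor Principle C is at stake; coindexation permitted.
*[Tamar₂'s neighbor]₃* c-commands the pronoun within its binding domain → coindexation would violate Principle B.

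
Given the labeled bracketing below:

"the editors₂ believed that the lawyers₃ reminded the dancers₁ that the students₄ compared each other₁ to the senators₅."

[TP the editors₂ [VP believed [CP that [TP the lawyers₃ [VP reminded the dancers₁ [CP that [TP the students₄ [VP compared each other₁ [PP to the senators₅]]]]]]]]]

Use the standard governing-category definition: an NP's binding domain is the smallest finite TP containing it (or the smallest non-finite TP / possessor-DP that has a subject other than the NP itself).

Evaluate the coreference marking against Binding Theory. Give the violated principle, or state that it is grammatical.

The two coindexed NPs are *the dancers₁* and *each other₁*.
*each other₁* is an anaphor. Principle A requires it to be bound within its binding domain — the embedded TP, whose subject is the students₄.
Within that domain it is c-commanded by *the students₄*, which does not share its index.
*the dancers₁* does c-command the anaphor, but from outside its binding domain.
The anaphor is unbound in its domain → Principle A violation.

Principle A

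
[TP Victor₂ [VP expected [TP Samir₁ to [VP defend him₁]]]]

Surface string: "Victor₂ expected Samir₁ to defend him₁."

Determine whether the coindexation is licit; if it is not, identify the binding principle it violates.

The two coindexed NPs are *Samir₁* and *him₁*.
*him₁* is a pronoun. Its binding domain is the embedded TP, whose subject is Samir₁.
*Samir₁* c-commands it within that domain and carries the same index.
The pronoun is locally bound → Principle B violation.

Principle B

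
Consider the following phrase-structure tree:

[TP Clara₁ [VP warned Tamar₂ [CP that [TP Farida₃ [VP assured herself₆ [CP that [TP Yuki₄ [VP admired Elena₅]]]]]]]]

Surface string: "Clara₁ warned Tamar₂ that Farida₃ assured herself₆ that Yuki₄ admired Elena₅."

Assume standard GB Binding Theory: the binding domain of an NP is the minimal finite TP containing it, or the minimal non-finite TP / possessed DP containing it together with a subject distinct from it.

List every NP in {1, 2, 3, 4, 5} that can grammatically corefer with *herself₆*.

*herself* is an anaphor, so Principle A applies: it must be bound in its binding domain.
Binding domain of *herself₆*: the embedded TP, whose subject is Farida₃.
*Clara₁* c-commands the anaphor but is outside its binding domain → cannot satisfy Principle A.
*Tamar₂* c-commands the anaphor but is outside its binding domain → cannot satisfy Principle A.
*Farida₃* c-commands the anaphor within its binding domain → licit binder.
*Yuki₄* does not c-command the anaphor → cannot bind it.
*Elena₅* does not c-command the anaphor → cannot bind it.

{3}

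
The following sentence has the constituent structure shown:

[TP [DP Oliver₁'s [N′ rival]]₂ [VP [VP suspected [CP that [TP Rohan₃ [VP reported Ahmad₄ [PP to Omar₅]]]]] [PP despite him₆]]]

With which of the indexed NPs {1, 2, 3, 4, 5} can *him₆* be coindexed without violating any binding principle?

{1, 3, 4, 5}

*him* is a pronoun, so Principle B applies: it must be free in its binding domain.
Binding domain of *him₆*: the matrix TP, whose subject is [Oliver₁'s rival]₂.
*Oliver₁* and the pronoun do not c-command one another → neither Principle B nor Principle C is at stake; coindexation permitted.
*[Oliver₁'s rival]₂* c-commands the pronoun within its binding domain → coindexation would violate Principle B.
*Rohan₃* and the pronoun do not c-command one another → neither Principle B nor Principle C is at stake; coindexation permitted.
*Ahmad₄* and the pronoun do not c-command one another → neither Principle B nor Principle C is at stake; coindexation permitted.
*Omar₅* and the pronoun do not c-command one another → neither Principle B nor Principle C is at stake; coindexation permitted.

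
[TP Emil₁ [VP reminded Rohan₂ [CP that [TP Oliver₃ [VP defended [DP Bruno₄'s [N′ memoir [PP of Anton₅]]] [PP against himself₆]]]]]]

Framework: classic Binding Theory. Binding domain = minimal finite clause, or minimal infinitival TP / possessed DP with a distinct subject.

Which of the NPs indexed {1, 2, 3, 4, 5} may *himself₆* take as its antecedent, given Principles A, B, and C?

{3}

*himself* is an anaphor, so Principle A applies: it must be bound in its binding domain.
Binding domain of *himself₆*: the embedded TP, whose subject is Oliver₃.
*Emil₁* c-commands the anaphor but is outside its binding domain → cannot satisfy Principle A.
*Rohan₂* c-commands the anaphor but is outside its binding domain → cannot satisfy Principle A.
*Oliver₃* c-commands the anaphor within its binding domain → licit binder.
*Bruno₄* does not c-command the anaphor → cannot bind it.
*Anton₅* does not c-command the anaphor → cannot bind it.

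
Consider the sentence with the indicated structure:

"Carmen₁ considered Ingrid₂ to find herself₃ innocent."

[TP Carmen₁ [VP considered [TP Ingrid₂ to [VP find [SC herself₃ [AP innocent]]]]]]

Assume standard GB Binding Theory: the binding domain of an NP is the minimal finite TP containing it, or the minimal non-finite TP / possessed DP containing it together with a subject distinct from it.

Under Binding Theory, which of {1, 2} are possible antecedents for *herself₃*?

{2}

*herself* is an anaphor, so Principle A applies: it must be bound in its binding domain.
Binding domain of *herself₃*: the embedded TP, whose subject is Ingrid₂.
*Carmen₁* c-commands the anaphor but is outside its binding domain → cannot satisfy Principle A.
*Ingrid₂* c-commands the anaphor within its binding domain → licit binder.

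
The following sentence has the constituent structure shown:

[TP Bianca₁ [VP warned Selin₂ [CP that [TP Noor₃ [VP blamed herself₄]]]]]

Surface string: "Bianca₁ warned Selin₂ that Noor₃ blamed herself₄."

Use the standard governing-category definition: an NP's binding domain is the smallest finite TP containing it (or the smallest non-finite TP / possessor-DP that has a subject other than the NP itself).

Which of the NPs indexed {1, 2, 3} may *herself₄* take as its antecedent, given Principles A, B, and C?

{3}

*herself* is an anaphor, so Principle A applies: it must be bound in its binding domain.
Binding domain of *herself₄*: the embedded TP, whose subject is Noor₃.
*Bianca₁* c-commands the anaphor but is outside its binding domain → cannot satisfy Principle A.
*Selin₂* c-commands the anaphor but is outside its binding domain → cannot satisfy Principle A.
*Noor₃* c-commands the anaphor within its binding domain → licit binder.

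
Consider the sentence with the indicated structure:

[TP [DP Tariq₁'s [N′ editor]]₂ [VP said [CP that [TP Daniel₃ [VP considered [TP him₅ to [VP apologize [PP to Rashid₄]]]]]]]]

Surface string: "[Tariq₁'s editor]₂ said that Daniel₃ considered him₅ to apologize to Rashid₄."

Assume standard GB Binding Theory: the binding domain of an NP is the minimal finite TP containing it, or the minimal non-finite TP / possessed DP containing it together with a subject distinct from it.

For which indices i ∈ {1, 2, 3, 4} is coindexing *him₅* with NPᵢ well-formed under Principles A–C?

{1, 2}

*him* is a pronoun, so Principle B applies: it must be free in its binding domain.
Binding domain of *him₅*: the embedded TP, whose subject is Daniel₃.
*Tariq₁* and the pronoun do not c-command one another → neither Principle B nor Principle C is at stake; coindexation permitted.
*[Tariq₁'s editor]₂* c-commands the pronoun but from outside its binding domain, and is not c-commanded by it → coindexation permitted.
*Daniel₃* c-commands the pronoun within its binding domain → coindexation would violate Principle B.
*Rashid₄*: the pronoun c-commands this R-expression → coindexation would violate Principle C on *Rashid₄*.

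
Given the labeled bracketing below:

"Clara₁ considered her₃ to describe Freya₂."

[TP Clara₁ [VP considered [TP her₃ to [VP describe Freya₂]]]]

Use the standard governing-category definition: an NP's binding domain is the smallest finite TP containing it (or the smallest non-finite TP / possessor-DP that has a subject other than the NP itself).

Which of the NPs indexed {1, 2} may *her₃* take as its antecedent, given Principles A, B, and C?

none

*her* is a pronoun, so Principle B applies: it must be free in its binding domain.
Binding domain of *her₃*: the matrix TP, whose subject is Clara₁.
*Clara₁* c-commands the pronoun within its binding domain → coindexation would violate Principle B.
*Freya₂*: the pronoun c-commands this R-expression → coindexation would violate Principle C on *Freya₂*.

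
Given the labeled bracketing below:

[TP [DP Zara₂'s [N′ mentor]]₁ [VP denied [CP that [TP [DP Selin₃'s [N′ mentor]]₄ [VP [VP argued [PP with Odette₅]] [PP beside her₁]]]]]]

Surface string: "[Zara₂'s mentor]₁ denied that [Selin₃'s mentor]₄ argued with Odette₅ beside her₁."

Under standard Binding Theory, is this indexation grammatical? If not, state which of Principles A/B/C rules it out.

The two coindexed NPs are *[Zara₂'s mentor]₁* and *her₁*.
*her₁* is a pronoun; its binding domain is the embedded TP, whose subject is [Selin₃'s mentor]₄. Within that domain it is c-commanded only by *[Selin₃'s mentor]₄*, which carries a different index — the pronoun is free locally, so Principle B holds.
*[Zara₂'s mentor]₁* is an R-expression; *her₁* does not c-command it, and no other NP shares its index, so Principle C is satisfied.
All principles are respected.

grammatical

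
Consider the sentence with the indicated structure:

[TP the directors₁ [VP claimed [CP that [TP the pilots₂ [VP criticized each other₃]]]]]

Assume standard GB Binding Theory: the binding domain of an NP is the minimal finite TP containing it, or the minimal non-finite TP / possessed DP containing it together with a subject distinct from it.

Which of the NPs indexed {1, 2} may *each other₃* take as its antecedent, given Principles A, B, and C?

{2}

*each other* is an anaphor, so Principle A applies: it must be bound in its binding domain.
Binding domain of *each other₃*: the embedded TP, whose subject is the pilots₂.
*the directors₁* c-commands the anaphor but is outside its binding domain → cannot satisfy Principle A.
*the pilots₂* c-commands the anaphor within its binding domain → licit binder.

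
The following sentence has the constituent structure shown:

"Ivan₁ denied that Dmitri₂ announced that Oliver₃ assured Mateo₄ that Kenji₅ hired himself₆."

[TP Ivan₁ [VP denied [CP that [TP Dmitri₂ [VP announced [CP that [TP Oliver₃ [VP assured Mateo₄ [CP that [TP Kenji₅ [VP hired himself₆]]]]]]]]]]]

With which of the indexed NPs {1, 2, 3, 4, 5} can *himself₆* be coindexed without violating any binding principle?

*himself* is an anaphor, so Principle A applies: it must be bound in its binding domain.
Binding domain of *himself₆*: the embedded TP, whose subject is Kenji₅.
*Ivan₁* c-commands the anaphor but is outside its binding domain → cannot satisfy Principle A.
*Dmitri₂* c-commands the anaphor but is outside its binding domain → cannot satisfy Principle A.
*Oliver₃* c-commands the anaphor but is outside its binding domain → cannot satisfy Principle A.
*Mateo₄* c-commands the anaphor but is outside its binding domain → cannot satisfy Principle A.
*Kenji₅* c-commands the anaphor within its binding domain → licit binder.

{5}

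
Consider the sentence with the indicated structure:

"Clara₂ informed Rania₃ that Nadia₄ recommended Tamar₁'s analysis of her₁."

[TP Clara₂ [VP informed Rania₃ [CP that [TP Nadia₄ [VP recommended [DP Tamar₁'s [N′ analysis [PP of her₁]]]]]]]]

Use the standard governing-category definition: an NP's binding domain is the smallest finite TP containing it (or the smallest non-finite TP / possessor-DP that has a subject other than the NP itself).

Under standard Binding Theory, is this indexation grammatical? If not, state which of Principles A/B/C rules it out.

Principle B

The two coindexed NPs are *Tamar₁* and *her₁*.
*her₁* is a pronoun. Its binding domain is the possessed DP, whose subject is Tamar₁.
*Tamar₁* c-commands it within that domain and carries the same index.
The pronoun is locally bound → Principle B violation.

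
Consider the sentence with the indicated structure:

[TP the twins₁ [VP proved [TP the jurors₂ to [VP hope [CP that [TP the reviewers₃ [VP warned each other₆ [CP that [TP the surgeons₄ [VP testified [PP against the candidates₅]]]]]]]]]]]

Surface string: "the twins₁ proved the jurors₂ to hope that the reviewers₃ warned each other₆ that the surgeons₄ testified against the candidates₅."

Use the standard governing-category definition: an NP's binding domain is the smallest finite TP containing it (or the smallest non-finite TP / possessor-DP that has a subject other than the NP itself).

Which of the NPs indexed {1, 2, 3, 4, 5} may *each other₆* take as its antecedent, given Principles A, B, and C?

{3}

*each other* is an anaphor, so Principle A applies: it must be bound in its binding domain.
Binding domain of *each other₆*: the embedded TP, whose subject is the reviewers₃.
*the twins₁* c-commands the anaphor but is outside its binding domain → cannot satisfy Principle A.
*the jurors₂* c-commands the anaphor but is outside its binding domain → cannot satisfy Principle A.
*the reviewers₃* c-commands the anaphor within its binding domain → licit binder.
*the surgeons₄* does not c-command the anaphor → cannot bind it.
*the candidates₅* does not c-command the anaphor → cannot bind it.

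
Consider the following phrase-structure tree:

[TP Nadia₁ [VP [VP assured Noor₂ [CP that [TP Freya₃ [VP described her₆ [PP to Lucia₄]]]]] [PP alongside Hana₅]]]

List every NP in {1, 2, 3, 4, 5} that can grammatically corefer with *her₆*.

*her* is a pronoun, so Principle B applies: it must be free in its binding domain.
Binding domain of *her₆*: the embedded TP, whose subject is Freya₃.
*Nadia₁* c-commands the pronoun but from outside its binding domain, and is not c-commanded by it → coindexation permitted.
*Noor₂* c-commands the pronoun but from outside its binding domain, and is not c-commanded by it → coindexation permitted.
*Freya₃* c-commands the pronoun within its binding domain → coindexation would violate Principle B.
*Lucia₄*: the pronoun c-commands this R-expression → coindexation would violate Principle C on *Lucia₄*.
*Hana₅* and the pronoun do not c-command one another → neither Principle B nor Principle C is at stake; coindexation permitted.

{1, 2, 5}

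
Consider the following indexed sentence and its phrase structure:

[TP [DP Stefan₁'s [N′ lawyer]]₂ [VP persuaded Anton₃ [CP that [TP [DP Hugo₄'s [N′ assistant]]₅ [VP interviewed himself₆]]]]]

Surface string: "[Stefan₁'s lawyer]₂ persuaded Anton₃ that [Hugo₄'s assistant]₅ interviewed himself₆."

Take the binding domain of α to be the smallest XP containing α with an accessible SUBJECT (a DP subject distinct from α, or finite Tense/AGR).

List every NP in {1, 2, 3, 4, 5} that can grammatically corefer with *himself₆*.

{5}

*himself* is an anaphor, so Principle A applies: it must be bound in its binding domain.
Binding domain of *himself₆*: the embedded TP, whose subject is [Hugo₄'s assistant]₅.
*Stefan₁* does not c-command the anaphor → cannot bind it.
*[Stefan₁'s lawyer]₂* c-commands the anaphor but is outside its binding domain → cannot satisfy Principle A.
*Anton₃* c-commands the anaphor but is outside its binding domain → cannot satisfy Principle A.
*Hugo₄* does not c-command the anaphor → cannot bind it.
*[Hugo₄'s assistant]₅* c-commands the anaphor within its binding domain → licit binder.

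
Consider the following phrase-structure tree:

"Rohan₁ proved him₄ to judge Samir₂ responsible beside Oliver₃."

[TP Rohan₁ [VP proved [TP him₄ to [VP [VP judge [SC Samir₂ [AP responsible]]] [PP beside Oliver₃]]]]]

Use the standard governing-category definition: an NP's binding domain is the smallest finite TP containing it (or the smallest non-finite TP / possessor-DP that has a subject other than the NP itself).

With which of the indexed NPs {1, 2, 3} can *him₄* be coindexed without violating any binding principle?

none

*him* is a pronoun, so Principle B applies: it must be free in its binding domain.
Binding domain of *him₄*: the matrix TP, whose subject is Rohan₁.
*Rohan₁* c-commands the pronoun within its binding domain → coindexation would violate Principle B.
*Samir₂*: the pronoun c-commands this R-expression → coindexation would violate Principle C on *Samir₂*.
*Oliver₃*: the pronoun c-commands this R-expression → coindexation would violate Principle C on *Oliver₃*.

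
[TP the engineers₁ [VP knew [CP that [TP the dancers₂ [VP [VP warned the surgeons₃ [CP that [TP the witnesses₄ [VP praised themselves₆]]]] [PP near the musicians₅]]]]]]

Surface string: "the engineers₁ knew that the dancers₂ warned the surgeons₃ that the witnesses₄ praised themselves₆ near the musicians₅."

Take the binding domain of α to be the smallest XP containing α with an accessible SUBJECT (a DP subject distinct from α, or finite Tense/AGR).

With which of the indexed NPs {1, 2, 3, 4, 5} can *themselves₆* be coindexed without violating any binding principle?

{4}

*themselves* is an anaphor, so Principle A applies: it must be bound in its binding domain.
Binding domain of *themselves₆*: the embedded TP, whose subject is the witnesses₄.
*the engineers₁* c-commands the anaphor but is outside its binding domain → cannot satisfy Principle A.
*the dancers₂* c-commands the anaphor but is outside its binding domain → cannot satisfy Principle A.
*the surgeons₃* c-commands the anaphor but is outside its binding domain → cannot satisfy Principle A.
*the witnesses₄* c-commands the anaphor within its binding domain → licit binder.
*the musicians₅* does not c-command the anaphor → cannot bind it.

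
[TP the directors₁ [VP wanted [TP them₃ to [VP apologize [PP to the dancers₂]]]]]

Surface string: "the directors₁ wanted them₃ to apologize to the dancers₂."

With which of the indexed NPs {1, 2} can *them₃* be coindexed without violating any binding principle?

none

*them* is a pronoun, so Principle B applies: it must be free in its binding domain.
Binding domain of *them₃*: the matrix TP, whose subject is the directors₁.
*the directors₁* c-commands the pronoun within its binding domain → coindexation would violate Principle B.
*the dancers₂*: the pronoun c-commands this R-expression → coindexation would violate Principle C on *the dancers₂*.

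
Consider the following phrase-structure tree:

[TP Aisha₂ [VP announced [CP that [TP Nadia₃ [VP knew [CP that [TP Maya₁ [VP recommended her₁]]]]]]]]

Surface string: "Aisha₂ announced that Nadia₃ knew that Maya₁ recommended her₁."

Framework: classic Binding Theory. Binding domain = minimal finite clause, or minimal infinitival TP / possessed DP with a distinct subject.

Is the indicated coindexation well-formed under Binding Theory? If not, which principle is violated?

Principle B

The two coindexed NPs are *Maya₁* and *her₁*.
*her₁* is a pronoun. Its binding domain is the embedded TP, whose subject is Maya₁.
*Maya₁* c-commands it within that domain and carries the same index.
The pronoun is locally bound → Principle B violation.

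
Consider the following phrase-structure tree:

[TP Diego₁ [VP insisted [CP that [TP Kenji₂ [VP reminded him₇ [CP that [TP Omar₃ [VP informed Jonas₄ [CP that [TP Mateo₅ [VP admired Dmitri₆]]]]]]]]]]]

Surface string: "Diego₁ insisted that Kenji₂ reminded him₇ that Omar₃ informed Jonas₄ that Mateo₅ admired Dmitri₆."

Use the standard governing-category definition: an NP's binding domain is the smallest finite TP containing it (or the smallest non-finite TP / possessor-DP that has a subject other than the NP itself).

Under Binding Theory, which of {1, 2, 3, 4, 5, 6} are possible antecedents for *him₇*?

{1}

*him* is a pronoun, so Principle B applies: it must be free in its binding domain.
Binding domain of *him₇*: the embedded TP, whose subject is Kenji₂.
*Diego₁* c-commands the pronoun but from outside its binding domain, and is not c-commanded by it → coindexation permitted.
*Kenji₂* c-commands the pronoun within its binding domain → coindexation would violate Principle B.
*Omar₃*: the pronoun c-commands this R-expression → coindexation would violate Principle C on *Omar₃*.
*Jonas₄*: the pronoun c-commands this R-expression → coindexation would violate Principle C on *Jonas₄*.
*Mateo₅*: the pronoun c-commands this R-expression → coindexation would violate Principle C on *Mateo₅*.
*Dmitri₆*: the pronoun c-commands this R-expression → coindexation would violate Principle C on *Dmitri₆*.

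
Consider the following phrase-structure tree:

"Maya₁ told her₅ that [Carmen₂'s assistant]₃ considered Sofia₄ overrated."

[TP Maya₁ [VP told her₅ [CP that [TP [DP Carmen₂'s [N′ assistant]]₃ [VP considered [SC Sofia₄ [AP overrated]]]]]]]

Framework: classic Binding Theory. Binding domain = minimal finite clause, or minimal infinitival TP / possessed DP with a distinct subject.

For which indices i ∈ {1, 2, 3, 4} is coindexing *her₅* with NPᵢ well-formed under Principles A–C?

none

*her* is a pronoun, so Principle B applies: it must be free in its binding domain.
Binding domain of *her₅*: the matrix TP, whose subject is Maya₁.
*Maya₁* c-commands the pronoun within its binding domain → coindexation would violate Principle B.
*Carmen₂*: the pronoun c-commands this R-expression → coindexation would violate Principle C on *Carmen₂*.
*[Carmen₂'s assistant]₃*: the pronoun c-commands this R-expression → coindexation would violate Principle C on *[Carmen₂'s assistant]₃*.
*Sofia₄*: the pronoun c-commands this R-expression → coindexation would violate Principle C on *Sofia₄*.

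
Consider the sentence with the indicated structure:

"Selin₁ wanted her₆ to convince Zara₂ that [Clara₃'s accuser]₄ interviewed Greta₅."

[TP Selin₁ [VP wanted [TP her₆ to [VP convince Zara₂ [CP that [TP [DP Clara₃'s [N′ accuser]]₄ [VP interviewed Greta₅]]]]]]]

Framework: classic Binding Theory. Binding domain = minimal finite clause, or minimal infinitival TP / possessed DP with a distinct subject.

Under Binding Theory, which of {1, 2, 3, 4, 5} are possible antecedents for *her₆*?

none

*her* is a pronoun, so Principle B applies: it must be free in its binding domain.
Binding domain of *her₆*: the matrix TP, whose subject is Selin₁.
*Selin₁* c-commands the pronoun within its binding domain → coindexation would violate Principle B.
*Zara₂*: the pronoun c-commands this R-expression → coindexation would violate Principle C on *Zara₂*.
*Clara₃*: the pronoun c-commands this R-expression → coindexation would violate Principle C on *Clara₃*.
*[Clara₃'s accuser]₄*: the pronoun c-commands this R-expression → coindexation would violate Principle C on *[Clara₃'s accuser]₄*.
*Greta₅*: the pronoun c-commands this R-expression → coindexation would violate Principle C on *Greta₅*.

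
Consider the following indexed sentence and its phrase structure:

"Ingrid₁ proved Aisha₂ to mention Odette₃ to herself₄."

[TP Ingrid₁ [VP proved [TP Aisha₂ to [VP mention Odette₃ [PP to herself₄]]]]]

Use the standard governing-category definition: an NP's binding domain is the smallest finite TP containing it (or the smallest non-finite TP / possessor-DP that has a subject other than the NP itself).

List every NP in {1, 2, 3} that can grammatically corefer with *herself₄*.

{2, 3}

*herself* is an anaphor, so Principle A applies: it must be bound in its binding domain.
Binding domain of *herself₄*: the embedded TP, whose subject is Aisha₂.
*Ingrid₁* c-commands the anaphor but is outside its binding domain → cannot satisfy Principle A.
*Aisha₂* c-commands the anaphor within its binding domain → licit binder.
*Odette₃* c-commands the anaphor within its binding domain → licit binder.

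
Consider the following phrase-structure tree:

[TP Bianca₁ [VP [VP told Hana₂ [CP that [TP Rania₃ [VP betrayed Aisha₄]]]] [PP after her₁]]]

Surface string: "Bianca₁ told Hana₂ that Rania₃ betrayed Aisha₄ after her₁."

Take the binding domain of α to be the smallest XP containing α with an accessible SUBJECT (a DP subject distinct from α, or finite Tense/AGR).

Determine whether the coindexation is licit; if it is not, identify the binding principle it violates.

The two coindexed NPs are *Bianca₁* and *her₁*.
*her₁* is a pronoun. Its binding domain is the matrix TP, whose subject is Bianca₁.
*Bianca₁* c-commands it within that domain and carries the same index.
The pronoun is locally bound → Principle B violation.

Principle B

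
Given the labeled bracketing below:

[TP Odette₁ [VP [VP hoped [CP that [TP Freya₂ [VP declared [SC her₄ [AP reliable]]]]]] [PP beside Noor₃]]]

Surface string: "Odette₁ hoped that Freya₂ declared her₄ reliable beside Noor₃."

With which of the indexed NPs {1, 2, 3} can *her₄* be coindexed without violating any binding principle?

*her* is a pronoun, so Principle B applies: it must be free in its binding domain.
Binding domain of *her₄*: the embedded TP, whose subject is Freya₂.
*Odette₁* c-commands the pronoun but from outside its binding domain, and is not c-commanded by it → coindexation permitted.
*Freya₂* c-commands the pronoun within its binding domain → coindexation would violate Principle B.
*Noor₃* and the pronoun do not c-command one another → neither Principle B nor Principle C is at stake; coindexation permitted.

{1, 3}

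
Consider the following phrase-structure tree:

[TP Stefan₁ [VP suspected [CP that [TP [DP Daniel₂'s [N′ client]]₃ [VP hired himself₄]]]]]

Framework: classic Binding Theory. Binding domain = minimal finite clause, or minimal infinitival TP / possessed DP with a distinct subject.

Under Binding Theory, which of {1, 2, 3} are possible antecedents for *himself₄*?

*himself* is an anaphor, so Principle A applies: it must be bound in its binding domain.
Binding domain of *himself₄*: the embedded TP, whose subject is [Daniel₂'s client]₃.
*Stefan₁* c-commands the anaphor but is outside its binding domain → cannot satisfy Principle A.
*Daniel₂* does not c-command the anaphor → cannot bind it.
*[Daniel₂'s client]₃* c-commands the anaphor within its binding domain → licit binder.

{3}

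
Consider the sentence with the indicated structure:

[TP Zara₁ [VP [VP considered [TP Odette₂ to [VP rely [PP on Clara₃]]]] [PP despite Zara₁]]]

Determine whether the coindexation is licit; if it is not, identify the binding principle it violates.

Principle C

The two coindexed NPs are *Zara₁* (the lower occurrence) and *Zara₁* (the higher occurrence).
*Zara₁* (the lower occurrence) is an R-expression. Principle C requires it to be free everywhere.
*Zara₁* (the higher occurrence) c-commands it and carries the same index.
The R-expression is bound → Principle C violation.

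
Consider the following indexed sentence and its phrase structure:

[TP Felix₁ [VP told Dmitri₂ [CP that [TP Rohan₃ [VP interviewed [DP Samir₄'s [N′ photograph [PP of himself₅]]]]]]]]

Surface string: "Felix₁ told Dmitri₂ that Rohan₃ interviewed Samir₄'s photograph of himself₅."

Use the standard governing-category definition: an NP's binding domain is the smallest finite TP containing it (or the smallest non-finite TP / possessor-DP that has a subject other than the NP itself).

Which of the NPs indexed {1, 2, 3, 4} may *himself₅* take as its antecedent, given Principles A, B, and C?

*himself* is an anaphor, so Principle A applies: it must be bound in its binding domain.
Binding domain of *himself₅*: the possessed DP, whose subject is Samir₄.
*Felix₁* c-commands the anaphor but is outside its binding domain → cannot satisfy Principle A.
*Dmitri₂* c-commands the anaphor but is outside its binding domain → cannot satisfy Principle A.
*Rohan₃* c-commands the anaphor but is outside its binding domain → cannot satisfy Principle A.
*Samir₄* c-commands the anaphor within its binding domain → licit binder.

{4}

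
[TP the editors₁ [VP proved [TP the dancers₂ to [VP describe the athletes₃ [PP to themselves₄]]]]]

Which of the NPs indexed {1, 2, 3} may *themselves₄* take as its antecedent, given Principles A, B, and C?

*themselves* is an anaphor, so Principle A applies: it must be bound in its binding domain.
Binding domain of *themselves₄*: the embedded TP, whose subject is the dancers₂.
*the editors₁* c-commands the anaphor but is outside its binding domain → cannot satisfy Principle A.
*the dancers₂* c-commands the anaphor within its binding domain → licit binder.
*the athletes₃* c-commands the anaphor within its binding domain → licit binder.

{2, 3}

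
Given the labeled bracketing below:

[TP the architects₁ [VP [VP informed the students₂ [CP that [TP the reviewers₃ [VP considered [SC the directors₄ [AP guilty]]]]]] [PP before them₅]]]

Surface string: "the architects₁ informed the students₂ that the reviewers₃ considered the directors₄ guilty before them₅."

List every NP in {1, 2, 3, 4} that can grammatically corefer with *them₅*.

{2, 3, 4}

*them* is a pronoun, so Principle B applies: it must be free in its binding domain.
Binding domain of *them₅*: the matrix TP, whose subject is the architects₁.
*the architects₁* c-commands the pronoun within its binding domain → coindexation would violate Principle B.
*the students₂* and the pronoun do not c-command one another → neither Principle B nor Principle C is at stake; coindexation permitted.
*the reviewers₃* and the pronoun do not c-command one another → neither Principle B nor Principle C is at stake; coindexation permitted.
*the directors₄* and the pronoun do not c-command one another → neither Principle B nor Principle C is at stake; coindexation permitted.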